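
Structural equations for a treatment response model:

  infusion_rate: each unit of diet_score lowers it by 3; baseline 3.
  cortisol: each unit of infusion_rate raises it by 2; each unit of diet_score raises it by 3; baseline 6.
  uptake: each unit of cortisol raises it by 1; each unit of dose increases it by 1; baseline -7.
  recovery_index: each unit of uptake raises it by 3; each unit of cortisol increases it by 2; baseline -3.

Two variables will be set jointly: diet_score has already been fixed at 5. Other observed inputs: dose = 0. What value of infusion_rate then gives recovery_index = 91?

infusion_rate = 1

With diet_score held at 5:
Intervening on infusion_rate fixes its value directly, overriding its dependence on diet_score.
Substituting into the cortisol equation gives cortisol = 2*infusion_rate + 21.
uptake becomes 2*infusion_rate + 14.
Substituting into the recovery_index equation gives recovery_index = 10*infusion_rate + 81.
Solve 10*infusion_rate + 81 = 91: infusion_rate = (91 - 81) / 10 = 1.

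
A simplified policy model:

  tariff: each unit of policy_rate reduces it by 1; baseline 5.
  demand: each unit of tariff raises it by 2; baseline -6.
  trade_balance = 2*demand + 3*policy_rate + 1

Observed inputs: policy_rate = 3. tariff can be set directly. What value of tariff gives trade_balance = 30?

tariff = 8

Intervening on tariff fixes its value directly, overriding its dependence on policy_rate.
Substituting into the trade_balance equation gives trade_balance = 4*tariff - 2.
Solve 4*tariff - 2 = 30: tariff = (30 + 2) / 4 = 8.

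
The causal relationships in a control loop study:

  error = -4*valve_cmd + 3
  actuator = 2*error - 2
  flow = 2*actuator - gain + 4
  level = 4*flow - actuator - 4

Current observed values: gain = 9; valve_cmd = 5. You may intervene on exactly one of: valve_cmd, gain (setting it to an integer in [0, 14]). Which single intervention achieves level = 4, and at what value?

set valve_cmd = 0

Intervening on valve_cmd: with other inputs at their observed values, level = -56*valve_cmd + 4. Solving for 4 gives valve_cmd = 0, within [0, 14].
Intervening on gain: level = -4*gain - 240. Reaching 4 requires gain = -61, outside [0, 14].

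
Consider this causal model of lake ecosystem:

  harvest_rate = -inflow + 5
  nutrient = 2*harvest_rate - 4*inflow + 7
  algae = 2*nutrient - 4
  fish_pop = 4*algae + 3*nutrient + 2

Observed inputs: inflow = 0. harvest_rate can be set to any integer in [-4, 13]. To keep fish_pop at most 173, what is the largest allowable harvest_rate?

harvest_rate = 5

Intervening on harvest_rate fixes its value directly, overriding its dependence on inflow.
Substituting into the nutrient equation gives nutrient = 2*harvest_rate + 7.
So algae = 4*harvest_rate + 10.
fish_pop becomes 22*harvest_rate + 63.
Require 22*harvest_rate + 63 ≤ 173, so harvest_rate ≤ 5.
The largest integer in [-4, 13] satisfying this is 5.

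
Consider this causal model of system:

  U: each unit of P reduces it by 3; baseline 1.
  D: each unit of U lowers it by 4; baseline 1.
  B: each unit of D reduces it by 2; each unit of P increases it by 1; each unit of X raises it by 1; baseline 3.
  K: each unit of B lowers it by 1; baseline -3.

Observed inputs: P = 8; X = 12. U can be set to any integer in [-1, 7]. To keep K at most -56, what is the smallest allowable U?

Intervening on U fixes its value directly, overriding its dependence on P.
Substituting into the B equation gives B = 8*U + 21.
So K = -8*U - 24.
Require -8*U - 24 ≤ -56, so U ≥ 4.
The smallest integer in [-1, 7] satisfying this is 4.

U = 4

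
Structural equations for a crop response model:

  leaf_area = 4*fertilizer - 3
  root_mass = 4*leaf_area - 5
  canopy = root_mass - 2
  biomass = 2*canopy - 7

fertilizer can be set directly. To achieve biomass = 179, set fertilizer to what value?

fertilizer = 7

Substituting into the root_mass equation gives root_mass = 16*fertilizer - 17.
This gives canopy = 16*fertilizer - 19.
Substituting into the biomass equation gives biomass = 32*fertilizer - 45.
Solve 32*fertilizer - 45 = 179: fertilizer = (179 + 45) / 32 = 7.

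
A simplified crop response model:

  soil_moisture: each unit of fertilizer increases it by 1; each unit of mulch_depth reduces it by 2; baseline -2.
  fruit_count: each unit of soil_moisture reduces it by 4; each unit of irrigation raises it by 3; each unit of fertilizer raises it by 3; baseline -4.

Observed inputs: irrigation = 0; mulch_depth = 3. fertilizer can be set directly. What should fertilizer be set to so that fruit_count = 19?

fertilizer = 9

Substituting into the soil_moisture equation gives soil_moisture = fertilizer - 8.
Substituting into the fruit_count equation gives fruit_count = -fertilizer + 28.
Solve -fertilizer + 28 = 19: fertilizer = (19 - 28) / -1 = 9.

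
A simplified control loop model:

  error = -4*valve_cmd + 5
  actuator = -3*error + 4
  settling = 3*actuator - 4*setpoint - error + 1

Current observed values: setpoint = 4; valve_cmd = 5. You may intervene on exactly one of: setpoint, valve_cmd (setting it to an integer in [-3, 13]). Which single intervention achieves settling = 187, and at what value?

set valve_cmd = 6

Intervening on setpoint: settling = -4*setpoint + 163. Reaching 187 requires setpoint = -6, outside [-3, 13].
Intervening on valve_cmd: with other inputs at their observed values, settling = 40*valve_cmd - 53. Solving for 187 gives valve_cmd = 6, within [-3, 13].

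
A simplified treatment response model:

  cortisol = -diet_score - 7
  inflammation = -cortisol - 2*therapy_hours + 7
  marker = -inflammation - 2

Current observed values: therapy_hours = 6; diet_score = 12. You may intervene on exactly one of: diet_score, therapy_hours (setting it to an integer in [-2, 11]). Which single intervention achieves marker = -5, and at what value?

Intervening on diet_score: with other inputs at their observed values, marker = -diet_score - 4. Solving for -5 gives diet_score = 1, within [-2, 11].
Intervening on therapy_hours: marker = 2*therapy_hours - 28. Reaching -5 requires therapy_hours = 23/2, not an integer.

set diet_score = 1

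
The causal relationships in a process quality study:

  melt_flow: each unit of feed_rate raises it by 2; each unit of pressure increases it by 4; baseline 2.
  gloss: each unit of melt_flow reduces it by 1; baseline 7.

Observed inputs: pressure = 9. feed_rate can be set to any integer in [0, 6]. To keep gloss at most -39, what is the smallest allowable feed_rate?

Substituting into the melt_flow equation gives melt_flow = 2*feed_rate + 38.
So gloss = -2*feed_rate - 31.
Require -2*feed_rate - 31 ≤ -39, so feed_rate ≥ 4.
The smallest integer in [0, 6] satisfying this is 4.

feed_rate = 4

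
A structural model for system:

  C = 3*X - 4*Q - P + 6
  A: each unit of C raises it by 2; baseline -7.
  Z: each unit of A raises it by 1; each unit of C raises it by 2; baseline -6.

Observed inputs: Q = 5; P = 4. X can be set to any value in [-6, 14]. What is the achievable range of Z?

-157 to 83

Substituting into the C equation gives C = 3*X - 18.
A becomes 6*X - 43.
Z becomes 12*X - 85.
Linear in X, so extremes are at the endpoints: X = -6 gives Z = -157; X = 14 gives Z = 83.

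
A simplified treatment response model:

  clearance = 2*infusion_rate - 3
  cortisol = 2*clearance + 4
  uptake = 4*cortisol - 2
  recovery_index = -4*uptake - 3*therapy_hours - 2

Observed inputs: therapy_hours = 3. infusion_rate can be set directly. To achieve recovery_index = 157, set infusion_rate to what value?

Substituting into the cortisol equation gives cortisol = 4*infusion_rate - 2.
uptake becomes 16*infusion_rate - 10.
Substituting into the recovery_index equation gives recovery_index = -64*infusion_rate + 29.
Solve -64*infusion_rate + 29 = 157: infusion_rate = (157 - 29) / -64 = -2.

infusion_rate = -2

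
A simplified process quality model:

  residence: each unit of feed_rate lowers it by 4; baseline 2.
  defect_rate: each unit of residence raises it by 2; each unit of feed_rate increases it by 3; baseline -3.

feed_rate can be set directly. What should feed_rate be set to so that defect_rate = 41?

Substituting into the defect_rate equation gives defect_rate = -5*feed_rate + 1.
Solve -5*feed_rate + 1 = 41: feed_rate = (41 - 1) / -5 = -8.

feed_rate = -8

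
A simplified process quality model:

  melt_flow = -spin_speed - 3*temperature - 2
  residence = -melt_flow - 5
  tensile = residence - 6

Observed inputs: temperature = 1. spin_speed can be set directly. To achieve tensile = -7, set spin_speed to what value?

spin_speed = -1

Substituting into the melt_flow equation gives melt_flow = -spin_speed - 5.
Substituting into the residence equation gives residence = spin_speed.
Substituting into the tensile equation gives tensile = spin_speed - 6.
Solve spin_speed - 6 = -7: spin_speed = (-7 + 6) / 1 = -1.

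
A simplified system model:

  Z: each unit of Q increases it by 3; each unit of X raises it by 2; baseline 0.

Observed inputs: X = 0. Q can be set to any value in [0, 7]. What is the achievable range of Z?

0 to 21

Substituting into the Z equation gives Z = 3*Q.
Linear in Q, so extremes are at the endpoints: Q = 0 gives Z = 0; Q = 7 gives Z = 21.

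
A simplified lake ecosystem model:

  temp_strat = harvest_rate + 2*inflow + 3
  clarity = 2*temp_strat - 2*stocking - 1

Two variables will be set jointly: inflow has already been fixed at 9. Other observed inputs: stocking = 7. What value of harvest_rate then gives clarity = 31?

With inflow held at 9:
Substituting into the temp_strat equation gives temp_strat = harvest_rate + 21.
Substituting into the clarity equation gives clarity = 2*harvest_rate + 27.
Solve 2*harvest_rate + 27 = 31: harvest_rate = (31 - 27) / 2 = 2.

harvest_rate = 2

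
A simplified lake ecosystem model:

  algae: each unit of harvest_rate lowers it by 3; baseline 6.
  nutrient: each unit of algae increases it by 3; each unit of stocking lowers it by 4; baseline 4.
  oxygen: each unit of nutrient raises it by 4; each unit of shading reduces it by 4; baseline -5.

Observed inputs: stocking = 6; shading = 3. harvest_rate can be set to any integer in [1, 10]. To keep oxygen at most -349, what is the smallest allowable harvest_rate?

harvest_rate = 9

Substituting into the nutrient equation gives nutrient = -9*harvest_rate - 2.
So oxygen = -36*harvest_rate - 25.
Require -36*harvest_rate - 25 ≤ -349, so harvest_rate ≥ 9.
The smallest integer in [1, 10] satisfying this is 9.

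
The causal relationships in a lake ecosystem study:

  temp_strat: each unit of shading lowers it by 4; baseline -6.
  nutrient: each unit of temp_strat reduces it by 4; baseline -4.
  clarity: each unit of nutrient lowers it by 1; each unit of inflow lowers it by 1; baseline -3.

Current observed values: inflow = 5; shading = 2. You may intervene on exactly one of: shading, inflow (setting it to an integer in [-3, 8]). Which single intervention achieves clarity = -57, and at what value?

set inflow = 2

Intervening on shading: clarity = -16*shading - 28. Reaching -57 requires shading = 29/16, not an integer.
Intervening on inflow: with other inputs at their observed values, clarity = -inflow - 55. Solving for -57 gives inflow = 2, within [-3, 8].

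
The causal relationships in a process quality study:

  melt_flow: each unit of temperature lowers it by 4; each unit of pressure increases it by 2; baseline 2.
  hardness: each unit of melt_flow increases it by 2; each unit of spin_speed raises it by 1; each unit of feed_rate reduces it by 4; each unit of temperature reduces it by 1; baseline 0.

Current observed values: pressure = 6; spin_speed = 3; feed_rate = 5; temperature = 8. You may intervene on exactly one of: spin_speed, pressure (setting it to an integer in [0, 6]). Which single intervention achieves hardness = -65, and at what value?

Intervening on spin_speed: hardness = spin_speed - 64. Reaching -65 requires spin_speed = -1, outside [0, 6].
Intervening on pressure: with other inputs at their observed values, hardness = 4*pressure - 85. Solving for -65 gives pressure = 5, within [0, 6].

set pressure = 5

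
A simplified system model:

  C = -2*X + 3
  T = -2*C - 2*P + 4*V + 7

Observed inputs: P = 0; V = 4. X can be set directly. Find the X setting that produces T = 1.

X = -4

Substituting into the T equation gives T = 4*X + 17.
Solve 4*X + 17 = 1: X = (1 - 17) / 4 = -4.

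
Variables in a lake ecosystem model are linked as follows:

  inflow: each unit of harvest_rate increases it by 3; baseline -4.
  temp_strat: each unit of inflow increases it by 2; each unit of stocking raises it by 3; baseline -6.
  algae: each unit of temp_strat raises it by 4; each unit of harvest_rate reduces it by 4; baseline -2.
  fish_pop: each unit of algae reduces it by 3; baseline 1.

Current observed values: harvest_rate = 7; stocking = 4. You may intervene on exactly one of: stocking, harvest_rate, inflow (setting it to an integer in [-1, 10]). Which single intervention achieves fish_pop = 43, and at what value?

Intervening on stocking: fish_pop = -36*stocking - 245. Reaching 43 requires stocking = -8, outside [-1, 10].
Intervening on harvest_rate: fish_pop = -60*harvest_rate + 31. Reaching 43 requires harvest_rate = -1/5, not an integer.
Intervening on inflow: with other inputs at their observed values, fish_pop = -24*inflow + 19. Solving for 43 gives inflow = -1, within [-1, 10].

set inflow = -1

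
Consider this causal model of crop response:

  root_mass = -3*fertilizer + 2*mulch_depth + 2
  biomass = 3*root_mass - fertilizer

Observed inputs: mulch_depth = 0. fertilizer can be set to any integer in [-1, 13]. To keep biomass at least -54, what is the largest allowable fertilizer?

fertilizer = 6

Substituting into the root_mass equation gives root_mass = -3*fertilizer + 2.
This gives biomass = -10*fertilizer + 6.
Require -10*fertilizer + 6 ≥ -54, so fertilizer ≤ 6.
The largest integer in [-1, 13] satisfying this is 6.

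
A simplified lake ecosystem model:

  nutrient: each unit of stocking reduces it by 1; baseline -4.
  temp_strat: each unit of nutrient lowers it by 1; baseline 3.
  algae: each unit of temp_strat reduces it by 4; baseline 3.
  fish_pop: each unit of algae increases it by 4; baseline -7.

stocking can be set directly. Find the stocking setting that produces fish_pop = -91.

stocking = -1

Substituting into the temp_strat equation gives temp_strat = stocking + 7.
Substituting into the algae equation gives algae = -4*stocking - 25.
fish_pop becomes -16*stocking - 107.
Solve -16*stocking - 107 = -91: stocking = (-91 + 107) / -16 = -1.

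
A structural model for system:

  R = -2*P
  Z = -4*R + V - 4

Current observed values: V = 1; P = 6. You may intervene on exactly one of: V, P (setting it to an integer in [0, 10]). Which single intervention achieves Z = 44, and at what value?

set V = 0

Intervening on V: with other inputs at their observed values, Z = V + 44. Solving for 44 gives V = 0, within [0, 10].
Intervening on P: Z = 8*P - 3. Reaching 44 requires P = 47/8, not an integer.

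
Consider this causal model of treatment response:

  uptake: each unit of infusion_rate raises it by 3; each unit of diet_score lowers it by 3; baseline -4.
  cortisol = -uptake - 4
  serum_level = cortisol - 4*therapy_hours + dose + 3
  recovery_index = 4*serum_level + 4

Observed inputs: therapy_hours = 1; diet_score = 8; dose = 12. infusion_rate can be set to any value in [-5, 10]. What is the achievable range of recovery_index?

24 to 204

Substituting into the uptake equation gives uptake = 3*infusion_rate - 28.
Substituting into the cortisol equation gives cortisol = -3*infusion_rate + 24.
Substituting into the serum_level equation gives serum_level = -3*infusion_rate + 35.
This gives recovery_index = -12*infusion_rate + 144.
Linear in infusion_rate, so extremes are at the endpoints: infusion_rate = -5 gives recovery_index = 204; infusion_rate = 10 gives recovery_index = 24.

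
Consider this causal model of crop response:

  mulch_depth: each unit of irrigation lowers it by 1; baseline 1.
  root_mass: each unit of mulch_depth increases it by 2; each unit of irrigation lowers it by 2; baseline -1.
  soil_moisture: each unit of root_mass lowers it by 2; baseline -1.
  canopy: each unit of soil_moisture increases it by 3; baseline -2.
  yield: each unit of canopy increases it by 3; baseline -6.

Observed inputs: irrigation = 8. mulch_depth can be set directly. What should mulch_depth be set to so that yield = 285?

mulch_depth = 0

Intervening on mulch_depth fixes its value directly, overriding its dependence on irrigation.
Substituting into the root_mass equation gives root_mass = 2*mulch_depth - 17.
soil_moisture becomes -4*mulch_depth + 33.
So canopy = -12*mulch_depth + 97.
Substituting into the yield equation gives yield = -36*mulch_depth + 285.
Solve -36*mulch_depth + 285 = 285: mulch_depth = (285 - 285) / -36 = 0.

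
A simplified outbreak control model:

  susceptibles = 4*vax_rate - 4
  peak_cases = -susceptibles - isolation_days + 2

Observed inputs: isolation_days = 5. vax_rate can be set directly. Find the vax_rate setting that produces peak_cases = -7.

vax_rate = 2

Substituting into the peak_cases equation gives peak_cases = -4*vax_rate + 1.
Solve -4*vax_rate + 1 = -7: vax_rate = (-7 - 1) / -4 = 2.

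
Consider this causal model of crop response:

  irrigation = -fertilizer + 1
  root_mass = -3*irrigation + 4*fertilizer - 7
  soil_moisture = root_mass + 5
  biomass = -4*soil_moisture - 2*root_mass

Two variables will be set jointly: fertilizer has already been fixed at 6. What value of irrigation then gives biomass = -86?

With fertilizer held at 6:
Intervening on irrigation fixes its value directly, overriding its dependence on fertilizer.
Substituting into the root_mass equation gives root_mass = -3*irrigation + 17.
soil_moisture becomes -3*irrigation + 22.
Substituting into the biomass equation gives biomass = 18*irrigation - 122.
Solve 18*irrigation - 122 = -86: irrigation = (-86 + 122) / 18 = 2.

irrigation = 2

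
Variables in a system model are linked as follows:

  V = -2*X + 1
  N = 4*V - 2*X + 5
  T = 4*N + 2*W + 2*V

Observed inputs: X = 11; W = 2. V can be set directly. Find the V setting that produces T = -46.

Intervening on V fixes its value directly, overriding its dependence on X.
Substituting into the N equation gives N = 4*V - 17.
T becomes 18*V - 64.
Solve 18*V - 64 = -46: V = (-46 + 64) / 18 = 1.

V = 1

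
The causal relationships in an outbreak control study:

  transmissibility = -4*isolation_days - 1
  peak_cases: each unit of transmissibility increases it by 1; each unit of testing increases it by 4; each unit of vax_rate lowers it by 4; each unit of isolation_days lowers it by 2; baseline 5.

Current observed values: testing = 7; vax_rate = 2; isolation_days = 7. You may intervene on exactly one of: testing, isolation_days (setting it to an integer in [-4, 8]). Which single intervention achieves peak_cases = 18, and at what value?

set isolation_days = 1

Intervening on testing: peak_cases = 4*testing - 46. Reaching 18 requires testing = 16, outside [-4, 8].
Intervening on isolation_days: with other inputs at their observed values, peak_cases = -6*isolation_days + 24. Solving for 18 gives isolation_days = 1, within [-4, 8].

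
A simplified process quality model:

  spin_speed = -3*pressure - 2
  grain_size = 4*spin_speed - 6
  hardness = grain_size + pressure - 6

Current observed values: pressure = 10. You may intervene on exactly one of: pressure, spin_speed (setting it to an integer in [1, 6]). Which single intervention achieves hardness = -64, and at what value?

Intervening on pressure: with other inputs at their observed values, hardness = -11*pressure - 20. Solving for -64 gives pressure = 4, within [1, 6].
Intervening on spin_speed: hardness = 4*spin_speed - 2. Reaching -64 requires spin_speed = -31/2, not an integer.

set pressure = 4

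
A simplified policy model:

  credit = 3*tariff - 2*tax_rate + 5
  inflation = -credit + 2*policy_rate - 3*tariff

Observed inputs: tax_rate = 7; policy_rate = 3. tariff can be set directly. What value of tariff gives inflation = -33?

Substituting into the credit equation gives credit = 3*tariff - 9.
Substituting into the inflation equation gives inflation = -6*tariff + 15.
Solve -6*tariff + 15 = -33: tariff = (-33 - 15) / -6 = 8.

tariff = 8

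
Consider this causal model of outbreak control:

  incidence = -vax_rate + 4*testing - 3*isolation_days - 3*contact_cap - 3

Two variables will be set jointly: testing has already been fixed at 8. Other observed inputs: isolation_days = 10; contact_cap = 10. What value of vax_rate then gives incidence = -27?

vax_rate = -4

With testing held at 8:
Substituting into the incidence equation gives incidence = -vax_rate - 31.
Solve -vax_rate - 31 = -27: vax_rate = (-27 + 31) / -1 = -4.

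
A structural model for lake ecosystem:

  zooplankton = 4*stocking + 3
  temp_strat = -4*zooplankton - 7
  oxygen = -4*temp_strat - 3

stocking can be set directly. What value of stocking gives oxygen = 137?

stocking = 1

Substituting into the temp_strat equation gives temp_strat = -16*stocking - 19.
This gives oxygen = 64*stocking + 73.
Solve 64*stocking + 73 = 137: stocking = (137 - 73) / 64 = 1.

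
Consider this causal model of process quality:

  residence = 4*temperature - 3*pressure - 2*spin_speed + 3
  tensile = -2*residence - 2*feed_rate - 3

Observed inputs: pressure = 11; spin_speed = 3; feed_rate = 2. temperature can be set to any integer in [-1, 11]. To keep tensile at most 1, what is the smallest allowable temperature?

temperature = 8

Substituting into the residence equation gives residence = 4*temperature - 36.
Substituting into the tensile equation gives tensile = -8*temperature + 65.
Require -8*temperature + 65 ≤ 1, so temperature ≥ 8.
The smallest integer in [-1, 11] satisfying this is 8.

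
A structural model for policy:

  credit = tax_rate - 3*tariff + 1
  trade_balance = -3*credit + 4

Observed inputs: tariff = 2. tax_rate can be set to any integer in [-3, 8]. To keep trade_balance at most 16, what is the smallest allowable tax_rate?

tax_rate = 1

Substituting into the credit equation gives credit = tax_rate - 5.
Substituting into the trade_balance equation gives trade_balance = -3*tax_rate + 19.
Require -3*tax_rate + 19 ≤ 16, so tax_rate ≥ 1.
The smallest integer in [-3, 8] satisfying this is 1.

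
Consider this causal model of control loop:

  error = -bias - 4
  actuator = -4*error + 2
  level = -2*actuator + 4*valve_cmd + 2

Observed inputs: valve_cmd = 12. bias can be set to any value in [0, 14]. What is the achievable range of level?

Substituting into the actuator equation gives actuator = 4*bias + 18.
Substituting into the level equation gives level = -8*bias + 14.
Linear in bias, so extremes are at the endpoints: bias = 0 gives level = 14; bias = 14 gives level = -98.

-98 to 14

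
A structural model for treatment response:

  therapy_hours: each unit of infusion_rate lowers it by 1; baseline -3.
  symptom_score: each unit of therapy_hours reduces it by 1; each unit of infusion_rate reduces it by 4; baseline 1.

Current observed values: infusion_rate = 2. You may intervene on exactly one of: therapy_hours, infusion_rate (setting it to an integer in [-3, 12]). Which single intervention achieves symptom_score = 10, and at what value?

Intervening on therapy_hours: symptom_score = -therapy_hours - 7. Reaching 10 requires therapy_hours = -17, outside [-3, 12].
Intervening on infusion_rate: with other inputs at their observed values, symptom_score = -3*infusion_rate + 4. Solving for 10 gives infusion_rate = -2, within [-3, 12].

set infusion_rate = -2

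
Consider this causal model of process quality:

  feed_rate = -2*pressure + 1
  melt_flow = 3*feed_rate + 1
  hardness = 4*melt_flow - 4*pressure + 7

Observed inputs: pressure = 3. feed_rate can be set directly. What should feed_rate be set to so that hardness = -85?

feed_rate = -7

Intervening on feed_rate fixes its value directly, overriding its dependence on pressure.
Substituting into the hardness equation gives hardness = 12*feed_rate - 1.
Solve 12*feed_rate - 1 = -85: feed_rate = (-85 + 1) / 12 = -7.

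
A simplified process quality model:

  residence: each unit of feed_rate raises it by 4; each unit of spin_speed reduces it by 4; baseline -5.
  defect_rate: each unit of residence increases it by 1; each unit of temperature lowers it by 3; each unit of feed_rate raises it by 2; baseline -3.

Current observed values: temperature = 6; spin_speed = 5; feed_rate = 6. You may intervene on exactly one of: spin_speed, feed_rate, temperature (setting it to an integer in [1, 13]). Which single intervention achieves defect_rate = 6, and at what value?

Intervening on spin_speed: with other inputs at their observed values, defect_rate = -4*spin_speed + 10. Solving for 6 gives spin_speed = 1, within [1, 13].
Intervening on feed_rate: defect_rate = 6*feed_rate - 46. Reaching 6 requires feed_rate = 26/3, not an integer.
Intervening on temperature: defect_rate = -3*temperature + 8. Reaching 6 requires temperature = 2/3, not an integer.

set spin_speed = 1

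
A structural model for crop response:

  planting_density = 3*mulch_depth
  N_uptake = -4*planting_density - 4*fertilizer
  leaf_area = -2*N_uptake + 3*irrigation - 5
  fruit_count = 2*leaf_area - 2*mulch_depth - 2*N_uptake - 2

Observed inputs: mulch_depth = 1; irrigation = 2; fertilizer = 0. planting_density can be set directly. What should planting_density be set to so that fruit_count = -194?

planting_density = -8

Intervening on planting_density fixes its value directly, overriding its dependence on mulch_depth.
Substituting into the N_uptake equation gives N_uptake = -4*planting_density.
Substituting into the leaf_area equation gives leaf_area = 8*planting_density + 1.
This gives fruit_count = 24*planting_density - 2.
Solve 24*planting_density - 2 = -194: planting_density = (-194 + 2) / 24 = -8.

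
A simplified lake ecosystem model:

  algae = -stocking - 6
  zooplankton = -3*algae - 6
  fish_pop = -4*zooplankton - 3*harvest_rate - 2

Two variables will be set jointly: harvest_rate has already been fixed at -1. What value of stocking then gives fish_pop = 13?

stocking = -5

With harvest_rate held at -1:
Substituting into the zooplankton equation gives zooplankton = 3*stocking + 12.
Substituting into the fish_pop equation gives fish_pop = -12*stocking - 47.
Solve -12*stocking - 47 = 13: stocking = (13 + 47) / -12 = -5.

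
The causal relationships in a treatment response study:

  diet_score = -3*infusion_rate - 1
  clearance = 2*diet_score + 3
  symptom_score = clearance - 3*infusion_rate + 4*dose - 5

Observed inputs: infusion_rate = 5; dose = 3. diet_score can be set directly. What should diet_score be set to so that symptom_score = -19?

diet_score = -7

Intervening on diet_score fixes its value directly, overriding its dependence on infusion_rate.
Substituting into the symptom_score equation gives symptom_score = 2*diet_score - 5.
Solve 2*diet_score - 5 = -19: diet_score = (-19 + 5) / 2 = -7.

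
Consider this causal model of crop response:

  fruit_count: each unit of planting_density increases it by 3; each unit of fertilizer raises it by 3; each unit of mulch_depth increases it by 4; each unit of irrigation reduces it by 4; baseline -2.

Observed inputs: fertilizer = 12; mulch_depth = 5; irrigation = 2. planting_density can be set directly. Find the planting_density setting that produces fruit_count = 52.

Substituting into the fruit_count equation gives fruit_count = 3*planting_density + 46.
Solve 3*planting_density + 46 = 52: planting_density = (52 - 46) / 3 = 2.

planting_density = 2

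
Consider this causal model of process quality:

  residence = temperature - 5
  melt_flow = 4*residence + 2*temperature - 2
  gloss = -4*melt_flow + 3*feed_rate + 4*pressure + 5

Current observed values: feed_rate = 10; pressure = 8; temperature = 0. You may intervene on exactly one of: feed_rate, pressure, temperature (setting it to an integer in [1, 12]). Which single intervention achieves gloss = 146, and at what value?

Intervening on feed_rate: with other inputs at their observed values, gloss = 3*feed_rate + 125. Solving for 146 gives feed_rate = 7, within [1, 12].
Intervening on pressure: gloss = 4*pressure + 123. Reaching 146 requires pressure = 23/4, not an integer.
Intervening on temperature: gloss = -24*temperature + 155. Reaching 146 requires temperature = 3/8, not an integer.

set feed_rate = 7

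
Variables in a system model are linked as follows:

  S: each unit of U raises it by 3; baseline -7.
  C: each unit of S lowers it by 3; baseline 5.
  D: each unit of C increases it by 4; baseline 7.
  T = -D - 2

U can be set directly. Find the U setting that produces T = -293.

U = -5

Substituting into the C equation gives C = -9*U + 26.
This gives D = -36*U + 111.
Substituting into the T equation gives T = 36*U - 113.
Solve 36*U - 113 = -293: U = (-293 + 113) / 36 = -5.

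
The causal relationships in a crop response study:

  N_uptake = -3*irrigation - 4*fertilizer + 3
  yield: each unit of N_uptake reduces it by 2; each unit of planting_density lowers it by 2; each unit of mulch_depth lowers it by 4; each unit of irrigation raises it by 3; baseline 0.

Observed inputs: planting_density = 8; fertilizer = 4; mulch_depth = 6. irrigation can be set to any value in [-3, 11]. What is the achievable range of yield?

Substituting into the N_uptake equation gives N_uptake = -3*irrigation - 13.
Substituting into the yield equation gives yield = 9*irrigation - 14.
Linear in irrigation, so extremes are at the endpoints: irrigation = -3 gives yield = -41; irrigation = 11 gives yield = 85.

-41 to 85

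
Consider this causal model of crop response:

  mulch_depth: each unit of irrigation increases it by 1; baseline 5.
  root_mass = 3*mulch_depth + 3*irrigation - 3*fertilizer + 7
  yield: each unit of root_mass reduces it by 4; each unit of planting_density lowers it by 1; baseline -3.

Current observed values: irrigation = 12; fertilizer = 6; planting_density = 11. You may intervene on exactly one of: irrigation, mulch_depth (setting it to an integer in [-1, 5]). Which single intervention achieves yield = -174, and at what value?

Intervening on irrigation: yield = -24*irrigation - 30. Reaching -174 requires irrigation = 6, outside [-1, 5].
Intervening on mulch_depth: with other inputs at their observed values, yield = -12*mulch_depth - 114. Solving for -174 gives mulch_depth = 5, within [-1, 5].

set mulch_depth = 5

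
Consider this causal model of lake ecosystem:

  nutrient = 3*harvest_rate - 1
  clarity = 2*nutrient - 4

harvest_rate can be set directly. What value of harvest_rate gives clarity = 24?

harvest_rate = 5

Substituting into the clarity equation gives clarity = 6*harvest_rate - 6.
Solve 6*harvest_rate - 6 = 24: harvest_rate = (24 + 6) / 6 = 5.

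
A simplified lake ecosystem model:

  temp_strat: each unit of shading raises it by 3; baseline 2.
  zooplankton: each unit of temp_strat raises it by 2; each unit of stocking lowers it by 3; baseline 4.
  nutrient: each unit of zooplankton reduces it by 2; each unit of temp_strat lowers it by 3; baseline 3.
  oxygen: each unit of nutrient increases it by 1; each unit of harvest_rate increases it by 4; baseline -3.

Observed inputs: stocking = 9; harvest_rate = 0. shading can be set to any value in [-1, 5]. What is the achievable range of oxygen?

-73 to 53

Substituting into the zooplankton equation gives zooplankton = 6*shading - 19.
So nutrient = -21*shading + 35.
Substituting into the oxygen equation gives oxygen = -21*shading + 32.
Linear in shading, so extremes are at the endpoints: shading = -1 gives oxygen = 53; shading = 5 gives oxygen = -73.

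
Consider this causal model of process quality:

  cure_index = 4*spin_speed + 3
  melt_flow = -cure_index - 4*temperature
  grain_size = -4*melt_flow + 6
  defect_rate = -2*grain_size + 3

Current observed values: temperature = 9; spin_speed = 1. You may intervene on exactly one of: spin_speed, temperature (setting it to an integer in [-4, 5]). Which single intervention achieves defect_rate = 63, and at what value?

Intervening on spin_speed: defect_rate = -32*spin_speed - 321. Reaching 63 requires spin_speed = -12, outside [-4, 5].
Intervening on temperature: with other inputs at their observed values, defect_rate = -32*temperature - 65. Solving for 63 gives temperature = -4, within [-4, 5].

set temperature = -4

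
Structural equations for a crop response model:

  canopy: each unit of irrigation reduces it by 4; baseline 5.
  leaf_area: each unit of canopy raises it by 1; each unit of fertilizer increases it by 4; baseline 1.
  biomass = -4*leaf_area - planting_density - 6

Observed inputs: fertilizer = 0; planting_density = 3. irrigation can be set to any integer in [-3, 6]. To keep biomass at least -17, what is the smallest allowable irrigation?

Substituting into the leaf_area equation gives leaf_area = -4*irrigation + 6.
Substituting into the biomass equation gives biomass = 16*irrigation - 33.
Require 16*irrigation - 33 ≥ -17, so irrigation ≥ 1.
The smallest integer in [-3, 6] satisfying this is 1.

irrigation = 1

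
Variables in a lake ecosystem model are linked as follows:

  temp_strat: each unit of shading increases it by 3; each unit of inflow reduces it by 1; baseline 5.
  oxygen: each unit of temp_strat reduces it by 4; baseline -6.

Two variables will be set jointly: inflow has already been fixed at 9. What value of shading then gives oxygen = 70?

shading = -5

With inflow held at 9:
Substituting into the temp_strat equation gives temp_strat = 3*shading - 4.
Substituting into the oxygen equation gives oxygen = -12*shading + 10.
Solve -12*shading + 10 = 70: shading = (70 - 10) / -12 = -5.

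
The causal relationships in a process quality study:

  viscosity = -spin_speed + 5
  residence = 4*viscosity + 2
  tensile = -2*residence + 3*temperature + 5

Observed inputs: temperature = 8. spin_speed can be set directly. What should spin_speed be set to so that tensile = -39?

Substituting into the residence equation gives residence = -4*spin_speed + 22.
Substituting into the tensile equation gives tensile = 8*spin_speed - 15.
Solve 8*spin_speed - 15 = -39: spin_speed = (-39 + 15) / 8 = -3.

spin_speed = -3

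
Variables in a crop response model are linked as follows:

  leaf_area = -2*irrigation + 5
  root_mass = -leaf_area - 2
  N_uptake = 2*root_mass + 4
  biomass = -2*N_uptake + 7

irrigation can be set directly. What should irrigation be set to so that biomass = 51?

irrigation = -3

Substituting into the root_mass equation gives root_mass = 2*irrigation - 7.
So N_uptake = 4*irrigation - 10.
Substituting into the biomass equation gives biomass = -8*irrigation + 27.
Solve -8*irrigation + 27 = 51: irrigation = (51 - 27) / -8 = -3.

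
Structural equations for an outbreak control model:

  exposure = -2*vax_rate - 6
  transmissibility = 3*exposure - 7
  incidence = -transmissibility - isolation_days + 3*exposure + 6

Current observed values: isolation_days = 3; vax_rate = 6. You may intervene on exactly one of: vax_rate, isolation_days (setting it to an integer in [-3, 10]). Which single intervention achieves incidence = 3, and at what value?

set isolation_days = 10

Intervening on vax_rate: the paths from vax_rate to incidence cancel (net effect zero), leaving incidence = 10; 3 is unreachable this way.
Intervening on isolation_days: with other inputs at their observed values, incidence = -isolation_days + 13. Solving for 3 gives isolation_days = 10, within [-3, 10].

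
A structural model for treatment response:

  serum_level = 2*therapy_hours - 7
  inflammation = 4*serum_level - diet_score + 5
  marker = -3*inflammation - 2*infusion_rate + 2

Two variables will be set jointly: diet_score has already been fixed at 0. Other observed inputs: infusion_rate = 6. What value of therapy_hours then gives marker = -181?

therapy_hours = 10

With diet_score held at 0:
Substituting into the inflammation equation gives inflammation = 8*therapy_hours - 23.
So marker = -24*therapy_hours + 59.
Solve -24*therapy_hours + 59 = -181: therapy_hours = (-181 - 59) / -24 = 10.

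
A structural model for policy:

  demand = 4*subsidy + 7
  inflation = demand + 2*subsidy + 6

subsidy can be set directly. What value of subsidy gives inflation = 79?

subsidy = 11

Substituting into the inflation equation gives inflation = 6*subsidy + 13.
Solve 6*subsidy + 13 = 79: subsidy = (79 - 13) / 6 = 11.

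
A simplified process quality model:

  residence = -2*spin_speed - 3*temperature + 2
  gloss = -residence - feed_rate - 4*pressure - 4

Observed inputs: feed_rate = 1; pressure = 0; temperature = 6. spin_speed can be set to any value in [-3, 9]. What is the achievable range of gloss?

5 to 29

Substituting into the residence equation gives residence = -2*spin_speed - 16.
Substituting into the gloss equation gives gloss = 2*spin_speed + 11.
Linear in spin_speed, so extremes are at the endpoints: spin_speed = -3 gives gloss = 5; spin_speed = 9 gives gloss = 29.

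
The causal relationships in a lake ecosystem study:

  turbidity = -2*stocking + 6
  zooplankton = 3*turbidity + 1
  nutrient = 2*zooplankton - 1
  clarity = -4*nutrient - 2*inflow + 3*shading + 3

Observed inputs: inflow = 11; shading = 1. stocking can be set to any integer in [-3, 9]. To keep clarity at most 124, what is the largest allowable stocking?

stocking = 6

Substituting into the zooplankton equation gives zooplankton = -6*stocking + 19.
nutrient becomes -12*stocking + 37.
clarity becomes 48*stocking - 164.
Require 48*stocking - 164 ≤ 124, so stocking ≤ 6.
The largest integer in [-3, 9] satisfying this is 6.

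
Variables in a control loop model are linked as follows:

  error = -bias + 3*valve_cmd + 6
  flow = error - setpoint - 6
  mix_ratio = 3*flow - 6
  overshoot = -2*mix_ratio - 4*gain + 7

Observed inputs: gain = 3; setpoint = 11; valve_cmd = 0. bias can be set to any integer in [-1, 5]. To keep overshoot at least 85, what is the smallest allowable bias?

bias = 2

Substituting into the error equation gives error = -bias + 6.
So flow = -bias - 11.
mix_ratio becomes -3*bias - 39.
So overshoot = 6*bias + 73.
Require 6*bias + 73 ≥ 85, so bias ≥ 2.
The smallest integer in [-1, 5] satisfying this is 2.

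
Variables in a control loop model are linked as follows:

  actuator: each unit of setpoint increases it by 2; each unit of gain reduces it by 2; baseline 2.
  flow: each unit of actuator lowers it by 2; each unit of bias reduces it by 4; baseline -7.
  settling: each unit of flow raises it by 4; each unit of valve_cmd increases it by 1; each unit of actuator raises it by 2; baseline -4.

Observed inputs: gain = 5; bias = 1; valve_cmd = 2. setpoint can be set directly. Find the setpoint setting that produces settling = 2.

Substituting into the actuator equation gives actuator = 2*setpoint - 8.
This gives flow = -4*setpoint + 5.
settling becomes -12*setpoint + 2.
Solve -12*setpoint + 2 = 2: setpoint = (2 - 2) / -12 = 0.

setpoint = 0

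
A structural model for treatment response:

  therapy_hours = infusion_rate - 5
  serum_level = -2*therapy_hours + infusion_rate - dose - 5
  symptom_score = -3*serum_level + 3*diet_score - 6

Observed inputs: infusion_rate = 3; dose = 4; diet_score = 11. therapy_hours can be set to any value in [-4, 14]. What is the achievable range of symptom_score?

Intervening on therapy_hours fixes its value directly, overriding its dependence on infusion_rate.
Substituting into the serum_level equation gives serum_level = -2*therapy_hours - 6.
Substituting into the symptom_score equation gives symptom_score = 6*therapy_hours + 45.
Linear in therapy_hours, so extremes are at the endpoints: therapy_hours = -4 gives symptom_score = 21; therapy_hours = 14 gives symptom_score = 129.

21 to 129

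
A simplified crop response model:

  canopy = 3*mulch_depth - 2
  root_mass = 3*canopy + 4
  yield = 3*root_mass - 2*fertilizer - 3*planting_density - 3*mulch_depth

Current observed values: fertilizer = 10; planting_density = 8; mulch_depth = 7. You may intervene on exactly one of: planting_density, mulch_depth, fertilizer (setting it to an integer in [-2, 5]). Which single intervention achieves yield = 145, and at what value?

set planting_density = -1

Intervening on planting_density: with other inputs at their observed values, yield = -3*planting_density + 142. Solving for 145 gives planting_density = -1, within [-2, 5].
Intervening on mulch_depth: yield = 24*mulch_depth - 50. Reaching 145 requires mulch_depth = 65/8, not an integer.
Intervening on fertilizer: yield = -2*fertilizer + 138. Reaching 145 requires fertilizer = -7/2, not an integer.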